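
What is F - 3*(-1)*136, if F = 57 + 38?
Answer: 503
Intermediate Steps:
F = 95
F - 3*(-1)*136 = 95 - 3*(-1)*136 = 95 + 3*136 = 95 + 408 = 503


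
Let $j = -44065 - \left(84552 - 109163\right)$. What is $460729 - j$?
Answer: $480183$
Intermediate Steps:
$j = -19454$ ($j = -44065 - \left(84552 - 109163\right) = -44065 - -24611 = -44065 + 24611 = -19454$)
$460729 - j = 460729 - -19454 = 460729 + 19454 = 480183$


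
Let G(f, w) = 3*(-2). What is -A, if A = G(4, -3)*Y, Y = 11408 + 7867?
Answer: 115650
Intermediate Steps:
Y = 19275
G(f, w) = -6
A = -115650 (A = -6*19275 = -115650)
-A = -1*(-115650) = 115650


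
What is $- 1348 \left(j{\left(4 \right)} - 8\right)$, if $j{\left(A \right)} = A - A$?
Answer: $10784$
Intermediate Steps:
$j{\left(A \right)} = 0$
$- 1348 \left(j{\left(4 \right)} - 8\right) = - 1348 \left(0 - 8\right) = \left(-1348\right) \left(-8\right) = 10784$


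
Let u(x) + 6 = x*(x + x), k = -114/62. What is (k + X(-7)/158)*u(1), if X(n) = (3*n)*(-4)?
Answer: 12804/2449 ≈ 5.2283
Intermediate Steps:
k = -57/31 (k = -114*1/62 = -57/31 ≈ -1.8387)
u(x) = -6 + 2*x**2 (u(x) = -6 + x*(x + x) = -6 + x*(2*x) = -6 + 2*x**2)
X(n) = -12*n
(k + X(-7)/158)*u(1) = (-57/31 - 12*(-7)/158)*(-6 + 2*1**2) = (-57/31 + 84*(1/158))*(-6 + 2*1) = (-57/31 + 42/79)*(-6 + 2) = -3201/2449*(-4) = 12804/2449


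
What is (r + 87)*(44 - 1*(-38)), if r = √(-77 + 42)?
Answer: 7134 + 82*I*√35 ≈ 7134.0 + 485.12*I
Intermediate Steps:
r = I*√35 (r = √(-35) = I*√35 ≈ 5.9161*I)
(r + 87)*(44 - 1*(-38)) = (I*√35 + 87)*(44 - 1*(-38)) = (87 + I*√35)*(44 + 38) = (87 + I*√35)*82 = 7134 + 82*I*√35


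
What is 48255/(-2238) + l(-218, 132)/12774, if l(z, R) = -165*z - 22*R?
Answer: -30133759/1588234 ≈ -18.973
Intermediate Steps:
48255/(-2238) + l(-218, 132)/12774 = 48255/(-2238) + (-165*(-218) - 22*132)/12774 = 48255*(-1/2238) + (35970 - 2904)*(1/12774) = -16085/746 + 33066*(1/12774) = -16085/746 + 5511/2129 = -30133759/1588234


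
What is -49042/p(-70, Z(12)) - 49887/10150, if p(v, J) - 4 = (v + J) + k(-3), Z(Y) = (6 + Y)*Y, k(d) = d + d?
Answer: -126240007/365400 ≈ -345.48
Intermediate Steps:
k(d) = 2*d
Z(Y) = Y*(6 + Y)
p(v, J) = -2 + J + v (p(v, J) = 4 + ((v + J) + 2*(-3)) = 4 + ((J + v) - 6) = 4 + (-6 + J + v) = -2 + J + v)
-49042/p(-70, Z(12)) - 49887/10150 = -49042/(-2 + 12*(6 + 12) - 70) - 49887/10150 = -49042/(-2 + 12*18 - 70) - 49887*1/10150 = -49042/(-2 + 216 - 70) - 49887/10150 = -49042/144 - 49887/10150 = -49042*1/144 - 49887/10150 = -24521/72 - 49887/10150 = -126240007/365400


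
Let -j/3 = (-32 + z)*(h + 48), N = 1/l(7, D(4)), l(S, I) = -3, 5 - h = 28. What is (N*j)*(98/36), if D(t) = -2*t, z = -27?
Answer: -72275/18 ≈ -4015.3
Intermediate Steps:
h = -23 (h = 5 - 1*28 = 5 - 28 = -23)
N = -1/3 (N = 1/(-3) = -1/3 ≈ -0.33333)
j = 4425 (j = -3*(-32 - 27)*(-23 + 48) = -(-177)*25 = -3*(-1475) = 4425)
(N*j)*(98/36) = (-1/3*4425)*(98/36) = -144550/36 = -1475*49/18 = -72275/18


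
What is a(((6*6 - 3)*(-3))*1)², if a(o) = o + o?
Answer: 39204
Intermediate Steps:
a(o) = 2*o
a(((6*6 - 3)*(-3))*1)² = (2*(((6*6 - 3)*(-3))*1))² = (2*(((36 - 3)*(-3))*1))² = (2*((33*(-3))*1))² = (2*(-99*1))² = (2*(-99))² = (-198)² = 39204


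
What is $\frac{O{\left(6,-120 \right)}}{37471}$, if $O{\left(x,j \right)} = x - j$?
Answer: $\frac{18}{5353} \approx 0.0033626$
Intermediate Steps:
$\frac{O{\left(6,-120 \right)}}{37471} = \frac{6 - -120}{37471} = \left(6 + 120\right) \frac{1}{37471} = 126 \cdot \frac{1}{37471} = \frac{18}{5353}$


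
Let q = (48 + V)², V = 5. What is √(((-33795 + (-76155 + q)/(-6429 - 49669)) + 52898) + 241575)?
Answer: √4185479733895/4007 ≈ 510.57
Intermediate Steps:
q = 2809 (q = (48 + 5)² = 53² = 2809)
√(((-33795 + (-76155 + q)/(-6429 - 49669)) + 52898) + 241575) = √(((-33795 + (-76155 + 2809)/(-6429 - 49669)) + 52898) + 241575) = √(((-33795 - 73346/(-56098)) + 52898) + 241575) = √(((-33795 - 73346*(-1/56098)) + 52898) + 241575) = √(((-33795 + 5239/4007) + 52898) + 241575) = √((-135411326/4007 + 52898) + 241575) = √(76550960/4007 + 241575) = √(1044541985/4007) = √4185479733895/4007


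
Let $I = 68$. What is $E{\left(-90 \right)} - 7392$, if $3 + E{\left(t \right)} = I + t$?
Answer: $-7417$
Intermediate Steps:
$E{\left(t \right)} = 65 + t$ ($E{\left(t \right)} = -3 + \left(68 + t\right) = 65 + t$)
$E{\left(-90 \right)} - 7392 = \left(65 - 90\right) - 7392 = -25 - 7392 = -7417$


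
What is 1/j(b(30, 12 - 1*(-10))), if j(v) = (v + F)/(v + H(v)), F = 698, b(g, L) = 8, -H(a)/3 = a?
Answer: -8/353 ≈ -0.022663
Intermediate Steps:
H(a) = -3*a
j(v) = -(698 + v)/(2*v) (j(v) = (v + 698)/(v - 3*v) = (698 + v)/((-2*v)) = (698 + v)*(-1/(2*v)) = -(698 + v)/(2*v))
1/j(b(30, 12 - 1*(-10))) = 1/((½)*(-698 - 1*8)/8) = 1/((½)*(⅛)*(-698 - 8)) = 1/((½)*(⅛)*(-706)) = 1/(-353/8) = -8/353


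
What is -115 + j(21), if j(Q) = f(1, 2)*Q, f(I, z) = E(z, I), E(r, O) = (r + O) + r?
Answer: -10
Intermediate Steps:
E(r, O) = O + 2*r (E(r, O) = (O + r) + r = O + 2*r)
f(I, z) = I + 2*z
j(Q) = 5*Q (j(Q) = (1 + 2*2)*Q = (1 + 4)*Q = 5*Q)
-115 + j(21) = -115 + 5*21 = -115 + 105 = -10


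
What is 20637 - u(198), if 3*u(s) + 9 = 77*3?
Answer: 20563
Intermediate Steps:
u(s) = 74 (u(s) = -3 + (77*3)/3 = -3 + (⅓)*231 = -3 + 77 = 74)
20637 - u(198) = 20637 - 1*74 = 20637 - 74 = 20563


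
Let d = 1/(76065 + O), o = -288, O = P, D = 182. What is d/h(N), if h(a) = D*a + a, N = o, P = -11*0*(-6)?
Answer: -1/4008929760 ≈ -2.4944e-10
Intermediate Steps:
P = 0 (P = 0*(-6) = 0)
O = 0
N = -288
h(a) = 183*a (h(a) = 182*a + a = 183*a)
d = 1/76065 (d = 1/(76065 + 0) = 1/76065 ≈ 1.3147e-5)
d/h(N) = 1/(76065*((183*(-288)))) = (1/76065)/(-52704) = (1/76065)*(-1/52704) = -1/4008929760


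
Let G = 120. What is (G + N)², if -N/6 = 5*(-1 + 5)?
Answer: 0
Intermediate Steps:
N = -120 (N = -30*(-1 + 5) = -30*4 = -6*20 = -120)
(G + N)² = (120 - 120)² = 0² = 0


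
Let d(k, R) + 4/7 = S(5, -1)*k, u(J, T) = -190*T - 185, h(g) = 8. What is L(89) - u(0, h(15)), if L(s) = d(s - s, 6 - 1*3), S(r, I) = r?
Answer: 11931/7 ≈ 1704.4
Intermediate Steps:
u(J, T) = -185 - 190*T
d(k, R) = -4/7 + 5*k
L(s) = -4/7 (L(s) = -4/7 + 5*(s - s) = -4/7 + 5*0 = -4/7 + 0 = -4/7)
L(89) - u(0, h(15)) = -4/7 - (-185 - 190*8) = -4/7 - (-185 - 1520) = -4/7 - 1*(-1705) = -4/7 + 1705 = 11931/7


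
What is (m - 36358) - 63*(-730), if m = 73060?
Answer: 82692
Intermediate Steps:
(m - 36358) - 63*(-730) = (73060 - 36358) - 63*(-730) = 36702 + 45990 = 82692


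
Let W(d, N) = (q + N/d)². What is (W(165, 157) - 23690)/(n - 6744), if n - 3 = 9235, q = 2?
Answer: -644723081/67899150 ≈ -9.4953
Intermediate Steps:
W(d, N) = (2 + N/d)²
n = 9238 (n = 3 + 9235 = 9238)
(W(165, 157) - 23690)/(n - 6744) = ((157 + 2*165)²/165² - 23690)/(9238 - 6744) = ((157 + 330)²/27225 - 23690)/2494 = ((1/27225)*487² - 23690)*(1/2494) = ((1/27225)*237169 - 23690)*(1/2494) = (237169/27225 - 23690)*(1/2494) = -644723081/27225*1/2494 = -644723081/67899150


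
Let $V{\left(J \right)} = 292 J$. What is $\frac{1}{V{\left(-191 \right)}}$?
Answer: $- \frac{1}{55772} \approx -1.793 \cdot 10^{-5}$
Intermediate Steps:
$\frac{1}{V{\left(-191 \right)}} = \frac{1}{292 \left(-191\right)} = \frac{1}{-55772} = - \frac{1}{55772}$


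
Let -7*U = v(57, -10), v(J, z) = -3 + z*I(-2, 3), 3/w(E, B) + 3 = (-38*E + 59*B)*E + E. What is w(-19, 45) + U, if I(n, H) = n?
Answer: -363722/149765 ≈ -2.4286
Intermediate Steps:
w(E, B) = 3/(-3 + E + E*(-38*E + 59*B)) (w(E, B) = 3/(-3 + ((-38*E + 59*B)*E + E)) = 3/(-3 + (E*(-38*E + 59*B) + E)) = 3/(-3 + (E + E*(-38*E + 59*B))) = 3/(-3 + E + E*(-38*E + 59*B)))
v(J, z) = -3 - 2*z (v(J, z) = -3 + z*(-2) = -3 - 2*z)
U = -17/7 (U = -(-3 - 2*(-10))/7 = -(-3 + 20)/7 = -⅐*17 = -17/7 ≈ -2.4286)
w(-19, 45) + U = 3/(-3 - 19 - 38*(-19)² + 59*45*(-19)) - 17/7 = 3/(-3 - 19 - 38*361 - 50445) - 17/7 = 3/(-3 - 19 - 13718 - 50445) - 17/7 = 3/(-64185) - 17/7 = 3*(-1/64185) - 17/7 = -1/21395 - 17/7 = -363722/149765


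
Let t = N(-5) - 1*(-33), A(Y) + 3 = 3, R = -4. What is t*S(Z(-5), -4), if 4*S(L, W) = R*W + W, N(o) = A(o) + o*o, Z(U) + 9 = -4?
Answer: 174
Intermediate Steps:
A(Y) = 0 (A(Y) = -3 + 3 = 0)
Z(U) = -13 (Z(U) = -9 - 4 = -13)
N(o) = o² (N(o) = 0 + o*o = 0 + o² = o²)
t = 58 (t = (-5)² - 1*(-33) = 25 + 33 = 58)
S(L, W) = -3*W/4 (S(L, W) = (-4*W + W)/4 = (-3*W)/4 = -3*W/4)
t*S(Z(-5), -4) = 58*(-¾*(-4)) = 58*3 = 174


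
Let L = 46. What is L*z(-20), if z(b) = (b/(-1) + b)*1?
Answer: 0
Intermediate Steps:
z(b) = 0 (z(b) = (b*(-1) + b)*1 = (-b + b)*1 = 0*1 = 0)
L*z(-20) = 46*0 = 0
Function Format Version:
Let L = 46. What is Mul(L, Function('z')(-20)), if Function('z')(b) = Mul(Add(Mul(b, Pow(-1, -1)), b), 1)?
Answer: 0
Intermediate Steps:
Function('z')(b) = 0 (Function('z')(b) = Mul(Add(Mul(b, -1), b), 1) = Mul(Add(Mul(-1, b), b), 1) = Mul(0, 1) = 0)
Mul(L, Function('z')(-20)) = Mul(46, 0) = 0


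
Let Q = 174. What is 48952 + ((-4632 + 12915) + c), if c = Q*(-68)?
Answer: 45403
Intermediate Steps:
c = -11832 (c = 174*(-68) = -11832)
48952 + ((-4632 + 12915) + c) = 48952 + ((-4632 + 12915) - 11832) = 48952 + (8283 - 11832) = 48952 - 3549 = 45403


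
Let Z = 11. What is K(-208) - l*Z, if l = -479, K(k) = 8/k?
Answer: 136993/26 ≈ 5269.0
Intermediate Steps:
K(-208) - l*Z = 8/(-208) - (-479)*11 = 8*(-1/208) - 1*(-5269) = -1/26 + 5269 = 136993/26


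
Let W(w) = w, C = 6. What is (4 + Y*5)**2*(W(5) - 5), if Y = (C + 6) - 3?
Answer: 0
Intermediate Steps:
Y = 9 (Y = (6 + 6) - 3 = 12 - 3 = 9)
(4 + Y*5)**2*(W(5) - 5) = (4 + 9*5)**2*(5 - 5) = (4 + 45)**2*0 = 49**2*0 = 2401*0 = 0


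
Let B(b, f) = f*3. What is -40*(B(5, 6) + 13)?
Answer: -1240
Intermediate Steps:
B(b, f) = 3*f
-40*(B(5, 6) + 13) = -40*(3*6 + 13) = -40*(18 + 13) = -40*31 = -1240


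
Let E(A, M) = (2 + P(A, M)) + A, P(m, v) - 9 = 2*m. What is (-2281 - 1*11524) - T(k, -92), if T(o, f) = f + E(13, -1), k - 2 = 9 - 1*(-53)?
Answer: -13763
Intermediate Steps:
P(m, v) = 9 + 2*m
k = 64 (k = 2 + (9 - 1*(-53)) = 2 + (9 + 53) = 2 + 62 = 64)
E(A, M) = 11 + 3*A (E(A, M) = (2 + (9 + 2*A)) + A = (11 + 2*A) + A = 11 + 3*A)
T(o, f) = 50 + f (T(o, f) = f + (11 + 3*13) = f + (11 + 39) = f + 50 = 50 + f)
(-2281 - 1*11524) - T(k, -92) = (-2281 - 1*11524) - (50 - 92) = (-2281 - 11524) - 1*(-42) = -13805 + 42 = -13763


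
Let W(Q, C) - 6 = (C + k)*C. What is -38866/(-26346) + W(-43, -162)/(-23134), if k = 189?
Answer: 253551343/152372091 ≈ 1.6640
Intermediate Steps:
W(Q, C) = 6 + C*(189 + C) (W(Q, C) = 6 + (C + 189)*C = 6 + (189 + C)*C = 6 + C*(189 + C))
-38866/(-26346) + W(-43, -162)/(-23134) = -38866/(-26346) + (6 + (-162)² + 189*(-162))/(-23134) = -38866*(-1/26346) + (6 + 26244 - 30618)*(-1/23134) = 19433/13173 - 4368*(-1/23134) = 19433/13173 + 2184/11567 = 253551343/152372091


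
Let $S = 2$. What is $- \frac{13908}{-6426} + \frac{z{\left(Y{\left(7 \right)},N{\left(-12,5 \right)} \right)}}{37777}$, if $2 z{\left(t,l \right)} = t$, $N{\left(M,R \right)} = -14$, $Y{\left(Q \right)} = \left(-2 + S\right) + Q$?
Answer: $\frac{175141669}{80918334} \approx 2.1644$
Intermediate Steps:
$Y{\left(Q \right)} = Q$ ($Y{\left(Q \right)} = \left(-2 + 2\right) + Q = 0 + Q = Q$)
$z{\left(t,l \right)} = \frac{t}{2}$
$- \frac{13908}{-6426} + \frac{z{\left(Y{\left(7 \right)},N{\left(-12,5 \right)} \right)}}{37777} = - \frac{13908}{-6426} + \frac{\frac{1}{2} \cdot 7}{37777} = \left(-13908\right) \left(- \frac{1}{6426}\right) + \frac{7}{2} \cdot \frac{1}{37777} = \frac{2318}{1071} + \frac{7}{75554} = \frac{175141669}{80918334}$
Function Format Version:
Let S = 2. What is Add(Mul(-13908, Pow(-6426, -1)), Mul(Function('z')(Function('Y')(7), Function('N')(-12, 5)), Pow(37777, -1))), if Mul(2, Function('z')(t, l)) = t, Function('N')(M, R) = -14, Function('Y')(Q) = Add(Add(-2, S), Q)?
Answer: Rational(175141669, 80918334) ≈ 2.1644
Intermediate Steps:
Function('Y')(Q) = Q (Function('Y')(Q) = Add(Add(-2, 2), Q) = Add(0, Q) = Q)
Function('z')(t, l) = Mul(Rational(1, 2), t)
Add(Mul(-13908, Pow(-6426, -1)), Mul(Function('z')(Function('Y')(7), Function('N')(-12, 5)), Pow(37777, -1))) = Add(Mul(-13908, Pow(-6426, -1)), Mul(Mul(Rational(1, 2), 7), Pow(37777, -1))) = Add(Mul(-13908, Rational(-1, 6426)), Mul(Rational(7, 2), Rational(1, 37777))) = Add(Rational(2318, 1071), Rational(7, 75554)) = Rational(175141669, 80918334)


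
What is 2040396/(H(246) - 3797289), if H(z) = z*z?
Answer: -680132/1245591 ≈ -0.54603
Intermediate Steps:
H(z) = z**2
2040396/(H(246) - 3797289) = 2040396/(246**2 - 3797289) = 2040396/(60516 - 3797289) = 2040396/(-3736773) = 2040396*(-1/3736773) = -680132/1245591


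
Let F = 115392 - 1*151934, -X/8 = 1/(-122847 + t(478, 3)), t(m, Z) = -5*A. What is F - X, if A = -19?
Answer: -560700449/15344 ≈ -36542.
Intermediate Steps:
t(m, Z) = 95 (t(m, Z) = -5*(-19) = 95)
X = 1/15344 (X = -8/(-122847 + 95) = -8/(-122752) = -8*(-1/122752) = 1/15344 ≈ 6.5172e-5)
F = -36542 (F = 115392 - 151934 = -36542)
F - X = -36542 - 1*1/15344 = -36542 - 1/15344 = -560700449/15344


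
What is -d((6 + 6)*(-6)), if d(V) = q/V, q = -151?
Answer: -151/72 ≈ -2.0972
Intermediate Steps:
d(V) = -151/V
-d((6 + 6)*(-6)) = -(-151)/((6 + 6)*(-6)) = -(-151)/(12*(-6)) = -(-151)/(-72) = -(-151)*(-1)/72 = -1*151/72 = -151/72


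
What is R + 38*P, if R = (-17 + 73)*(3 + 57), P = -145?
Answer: -2150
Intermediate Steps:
R = 3360 (R = 56*60 = 3360)
R + 38*P = 3360 + 38*(-145) = 3360 - 5510 = -2150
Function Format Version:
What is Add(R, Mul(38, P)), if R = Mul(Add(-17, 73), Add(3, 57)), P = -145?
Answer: -2150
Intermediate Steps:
R = 3360 (R = Mul(56, 60) = 3360)
Add(R, Mul(38, P)) = Add(3360, Mul(38, -145)) = Add(3360, -5510) = -2150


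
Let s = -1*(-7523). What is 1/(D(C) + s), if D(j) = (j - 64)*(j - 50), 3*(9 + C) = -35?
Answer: 9/121555 ≈ 7.4041e-5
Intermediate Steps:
C = -62/3 (C = -9 + (⅓)*(-35) = -9 - 35/3 = -62/3 ≈ -20.667)
s = 7523
D(j) = (-64 + j)*(-50 + j)
1/(D(C) + s) = 1/((3200 + (-62/3)² - 114*(-62/3)) + 7523) = 1/((3200 + 3844/9 + 2356) + 7523) = 1/(53848/9 + 7523) = 1/(121555/9) = 9/121555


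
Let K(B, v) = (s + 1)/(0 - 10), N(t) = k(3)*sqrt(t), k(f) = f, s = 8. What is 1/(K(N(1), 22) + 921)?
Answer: 10/9201 ≈ 0.0010868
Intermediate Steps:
N(t) = 3*sqrt(t)
K(B, v) = -9/10 (K(B, v) = (8 + 1)/(0 - 10) = 9/(-10) = 9*(-1/10) = -9/10)
1/(K(N(1), 22) + 921) = 1/(-9/10 + 921) = 1/(9201/10) = 10/9201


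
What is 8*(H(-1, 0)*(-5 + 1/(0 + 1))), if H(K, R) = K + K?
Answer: 64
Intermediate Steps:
H(K, R) = 2*K
8*(H(-1, 0)*(-5 + 1/(0 + 1))) = 8*((2*(-1))*(-5 + 1/(0 + 1))) = 8*(-2*(-5 + 1/1)) = 8*(-2*(-5 + 1)) = 8*(-2*(-4)) = 8*8 = 64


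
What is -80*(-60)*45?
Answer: 216000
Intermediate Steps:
-80*(-60)*45 = 4800*45 = 216000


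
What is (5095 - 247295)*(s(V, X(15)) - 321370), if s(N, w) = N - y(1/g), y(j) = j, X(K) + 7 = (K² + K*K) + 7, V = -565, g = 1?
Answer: 77972899200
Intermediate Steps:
X(K) = 2*K² (X(K) = -7 + ((K² + K*K) + 7) = -7 + ((K² + K²) + 7) = -7 + (2*K² + 7) = -7 + (7 + 2*K²) = 2*K²)
s(N, w) = -1 + N (s(N, w) = N - 1/1 = N - 1*1 = N - 1 = -1 + N)
(5095 - 247295)*(s(V, X(15)) - 321370) = (5095 - 247295)*((-1 - 565) - 321370) = -242200*(-566 - 321370) = -242200*(-321936) = 77972899200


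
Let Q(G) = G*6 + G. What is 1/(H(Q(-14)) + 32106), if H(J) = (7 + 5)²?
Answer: 1/32250 ≈ 3.1008e-5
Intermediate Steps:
Q(G) = 7*G (Q(G) = 6*G + G = 7*G)
H(J) = 144 (H(J) = 12² = 144)
1/(H(Q(-14)) + 32106) = 1/(144 + 32106) = 1/32250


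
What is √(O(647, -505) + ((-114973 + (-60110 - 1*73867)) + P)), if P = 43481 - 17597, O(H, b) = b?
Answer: I*√223571 ≈ 472.83*I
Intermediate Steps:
P = 25884
√(O(647, -505) + ((-114973 + (-60110 - 1*73867)) + P)) = √(-505 + ((-114973 + (-60110 - 1*73867)) + 25884)) = √(-505 + ((-114973 + (-60110 - 73867)) + 25884)) = √(-505 + ((-114973 - 133977) + 25884)) = √(-505 + (-248950 + 25884)) = √(-505 - 223066) = √(-223571) = I*√223571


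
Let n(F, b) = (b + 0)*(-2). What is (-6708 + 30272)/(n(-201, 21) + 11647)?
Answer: 23564/11605 ≈ 2.0305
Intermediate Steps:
n(F, b) = -2*b (n(F, b) = b*(-2) = -2*b)
(-6708 + 30272)/(n(-201, 21) + 11647) = (-6708 + 30272)/(-2*21 + 11647) = 23564/(-42 + 11647) = 23564/11605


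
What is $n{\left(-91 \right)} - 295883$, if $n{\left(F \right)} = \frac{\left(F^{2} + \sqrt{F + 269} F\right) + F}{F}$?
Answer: $-295973 + \sqrt{178} \approx -2.9596 \cdot 10^{5}$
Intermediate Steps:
$n{\left(F \right)} = \frac{F + F^{2} + F \sqrt{269 + F}}{F}$ ($n{\left(F \right)} = \frac{\left(F^{2} + \sqrt{269 + F} F\right) + F}{F} = \frac{\left(F^{2} + F \sqrt{269 + F}\right) + F}{F} = \frac{F + F^{2} + F \sqrt{269 + F}}{F}$)
$n{\left(-91 \right)} - 295883 = \left(1 - 91 + \sqrt{269 - 91}\right) - 295883 = \left(1 - 91 + \sqrt{178}\right) - 295883 = \left(-90 + \sqrt{178}\right) - 295883 = -295973 + \sqrt{178}$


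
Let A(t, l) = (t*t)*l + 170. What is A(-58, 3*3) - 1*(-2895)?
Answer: 33341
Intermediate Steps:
A(t, l) = 170 + l*t² (A(t, l) = t²*l + 170 = l*t² + 170 = 170 + l*t²)
A(-58, 3*3) - 1*(-2895) = (170 + (3*3)*(-58)²) - 1*(-2895) = (170 + 9*3364) + 2895 = (170 + 30276) + 2895 = 30446 + 2895 = 33341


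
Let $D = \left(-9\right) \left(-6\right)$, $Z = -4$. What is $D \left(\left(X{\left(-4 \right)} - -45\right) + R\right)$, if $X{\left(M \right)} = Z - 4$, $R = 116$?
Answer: $8262$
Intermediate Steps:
$X{\left(M \right)} = -8$ ($X{\left(M \right)} = -4 - 4 = -8$)
$D = 54$
$D \left(\left(X{\left(-4 \right)} - -45\right) + R\right) = 54 \left(\left(-8 - -45\right) + 116\right) = 54 \left(\left(-8 + 45\right) + 116\right) = 54 \left(37 + 116\right) = 54 \cdot 153 = 8262$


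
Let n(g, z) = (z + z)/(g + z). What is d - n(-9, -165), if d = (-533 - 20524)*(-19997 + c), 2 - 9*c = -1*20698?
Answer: 10806726086/29 ≈ 3.7265e+8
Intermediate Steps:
c = 2300 (c = 2/9 - (-1)*20698/9 = 2/9 - ⅑*(-20698) = 2/9 + 20698/9 = 2300)
n(g, z) = 2*z/(g + z) (n(g, z) = (2*z)/(g + z) = 2*z/(g + z))
d = 372645729 (d = (-533 - 20524)*(-19997 + 2300) = -21057*(-17697) = 372645729)
d - n(-9, -165) = 372645729 - 2*(-165)/(-9 - 165) = 372645729 - 2*(-165)/(-174) = 372645729 - 2*(-165)*(-1)/174 = 372645729 - 1*55/29 = 372645729 - 55/29 = 10806726086/29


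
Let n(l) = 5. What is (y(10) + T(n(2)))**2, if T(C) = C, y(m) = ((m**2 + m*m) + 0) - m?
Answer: 38025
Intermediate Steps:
y(m) = -m + 2*m**2 (y(m) = ((m**2 + m**2) + 0) - m = (2*m**2 + 0) - m = 2*m**2 - m = -m + 2*m**2)
(y(10) + T(n(2)))**2 = (10*(-1 + 2*10) + 5)**2 = (10*(-1 + 20) + 5)**2 = (10*19 + 5)**2 = (190 + 5)**2 = 195**2 = 38025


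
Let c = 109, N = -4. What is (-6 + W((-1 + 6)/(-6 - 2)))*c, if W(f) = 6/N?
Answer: -1635/2 ≈ -817.50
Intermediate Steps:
W(f) = -3/2 (W(f) = 6/(-4) = 6*(-1/4) = -3/2)
(-6 + W((-1 + 6)/(-6 - 2)))*c = (-6 - 3/2)*109 = -15/2*109 = -1635/2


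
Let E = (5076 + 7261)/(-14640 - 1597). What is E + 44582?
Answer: 55681969/1249 ≈ 44581.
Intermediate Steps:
E = -949/1249 (E = 12337/(-16237) = 12337*(-1/16237) = -949/1249 ≈ -0.75981)
E + 44582 = -949/1249 + 44582 = 55681969/1249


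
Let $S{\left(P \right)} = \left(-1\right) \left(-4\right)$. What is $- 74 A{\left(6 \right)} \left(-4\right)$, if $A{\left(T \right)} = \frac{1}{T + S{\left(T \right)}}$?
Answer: $\frac{148}{5} \approx 29.6$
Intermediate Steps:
$S{\left(P \right)} = 4$
$A{\left(T \right)} = \frac{1}{4 + T}$ ($A{\left(T \right)} = \frac{1}{T + 4} = \frac{1}{4 + T}$)
$- 74 A{\left(6 \right)} \left(-4\right) = - \frac{74}{4 + 6} \left(-4\right) = - \frac{74}{10} \left(-4\right) = \left(-74\right) \frac{1}{10} \left(-4\right) = \left(- \frac{37}{5}\right) \left(-4\right) = \frac{148}{5}$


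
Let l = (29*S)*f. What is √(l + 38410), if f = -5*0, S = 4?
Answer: √38410 ≈ 195.98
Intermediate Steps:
f = 0
l = 0 (l = (29*4)*0 = 116*0 = 0)
√(l + 38410) = √(0 + 38410) = √38410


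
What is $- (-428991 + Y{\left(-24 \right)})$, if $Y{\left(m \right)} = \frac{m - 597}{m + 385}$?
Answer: $\frac{154866372}{361} \approx 4.2899 \cdot 10^{5}$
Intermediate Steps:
$Y{\left(m \right)} = \frac{-597 + m}{385 + m}$
$- (-428991 + Y{\left(-24 \right)}) = - (-428991 + \frac{-597 - 24}{385 - 24}) = - (-428991 + \frac{1}{361} \left(-621\right)) = - (-428991 - \frac{621}{361}) = \left(-1\right) \left(- \frac{154866372}{361}\right) = \frac{154866372}{361}$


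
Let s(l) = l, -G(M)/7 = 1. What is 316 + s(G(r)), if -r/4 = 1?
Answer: 309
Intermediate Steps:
r = -4 (r = -4*1 = -4)
G(M) = -7 (G(M) = -7*1 = -7)
316 + s(G(r)) = 316 - 7 = 309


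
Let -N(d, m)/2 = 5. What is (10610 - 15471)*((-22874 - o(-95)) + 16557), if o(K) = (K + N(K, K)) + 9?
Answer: 30240281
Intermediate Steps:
N(d, m) = -10 (N(d, m) = -2*5 = -10)
o(K) = -1 + K (o(K) = (K - 10) + 9 = (-10 + K) + 9 = -1 + K)
(10610 - 15471)*((-22874 - o(-95)) + 16557) = (10610 - 15471)*((-22874 - (-1 - 95)) + 16557) = -4861*((-22874 - 1*(-96)) + 16557) = -4861*((-22874 + 96) + 16557) = -4861*(-22778 + 16557) = -4861*(-6221) = 30240281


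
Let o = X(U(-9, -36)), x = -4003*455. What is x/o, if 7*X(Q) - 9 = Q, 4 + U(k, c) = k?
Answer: 12749555/4 ≈ 3.1874e+6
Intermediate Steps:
U(k, c) = -4 + k
x = -1821365
X(Q) = 9/7 + Q/7
o = -4/7 (o = 9/7 + (-4 - 9)/7 = 9/7 + (⅐)*(-13) = 9/7 - 13/7 = -4/7 ≈ -0.57143)
x/o = -1821365/(-4/7) = -1821365*(-7/4) = 12749555/4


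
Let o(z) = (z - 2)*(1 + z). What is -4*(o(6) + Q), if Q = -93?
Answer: 260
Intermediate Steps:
o(z) = (1 + z)*(-2 + z) (o(z) = (-2 + z)*(1 + z) = (1 + z)*(-2 + z))
-4*(o(6) + Q) = -4*((-2 + 6² - 1*6) - 93) = -4*((-2 + 36 - 6) - 93) = -4*(28 - 93) = -4*(-65) = 260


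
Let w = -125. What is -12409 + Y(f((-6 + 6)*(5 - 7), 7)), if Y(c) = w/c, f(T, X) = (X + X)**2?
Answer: -2432289/196 ≈ -12410.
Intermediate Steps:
f(T, X) = 4*X**2 (f(T, X) = (2*X)**2 = 4*X**2)
Y(c) = -125/c
-12409 + Y(f((-6 + 6)*(5 - 7), 7)) = -12409 - 125/(4*7**2) = -12409 - 125/(4*49) = -12409 - 125/196 = -2432289/196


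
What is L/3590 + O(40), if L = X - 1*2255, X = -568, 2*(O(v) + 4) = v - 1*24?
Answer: 11537/3590 ≈ 3.2136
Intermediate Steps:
O(v) = -16 + v/2 (O(v) = -4 + (v - 1*24)/2 = -4 + (v - 24)/2 = -4 + (-24 + v)/2 = -4 + (-12 + v/2) = -16 + v/2)
L = -2823 (L = -568 - 1*2255 = -568 - 2255 = -2823)
L/3590 + O(40) = -2823/3590 + (-16 + (½)*40) = -2823*1/3590 + (-16 + 20) = -2823/3590 + 4 = 11537/3590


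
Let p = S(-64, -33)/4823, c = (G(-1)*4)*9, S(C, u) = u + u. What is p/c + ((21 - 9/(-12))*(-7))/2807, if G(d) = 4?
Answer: -2522017/46416552 ≈ -0.054334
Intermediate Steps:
S(C, u) = 2*u
c = 144 (c = (4*4)*9 = 16*9 = 144)
p = -66/4823 (p = (2*(-33))/4823 = -66*1/4823 = -66/4823 ≈ -0.013684)
p/c + ((21 - 9/(-12))*(-7))/2807 = -66/4823/144 + ((21 - 9/(-12))*(-7))/2807 = -66/4823*1/144 + ((21 - 9*(-1/12))*(-7))*(1/2807) = -11/115752 + ((21 + ¾)*(-7))*(1/2807) = -11/115752 + ((87/4)*(-7))*(1/2807) = -11/115752 - 609/4*1/2807 = -11/115752 - 87/1604 = -2522017/46416552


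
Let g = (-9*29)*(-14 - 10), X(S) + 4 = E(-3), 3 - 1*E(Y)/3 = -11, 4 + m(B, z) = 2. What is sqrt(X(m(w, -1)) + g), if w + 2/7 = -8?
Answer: sqrt(6302) ≈ 79.385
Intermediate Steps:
w = -58/7 (w = -2/7 - 8 = -58/7 ≈ -8.2857)
m(B, z) = -2 (m(B, z) = -4 + 2 = -2)
E(Y) = 42 (E(Y) = 9 - 3*(-11) = 9 + 33 = 42)
X(S) = 38 (X(S) = -4 + 42 = 38)
g = 6264 (g = -261*(-24) = 6264)
sqrt(X(m(w, -1)) + g) = sqrt(38 + 6264) = sqrt(6302)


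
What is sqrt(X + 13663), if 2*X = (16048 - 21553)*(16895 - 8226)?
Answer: I*sqrt(95391038)/2 ≈ 4883.4*I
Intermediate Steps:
X = -47722845/2 (X = ((16048 - 21553)*(16895 - 8226))/2 = (-5505*8669)/2 = (1/2)*(-47722845) = -47722845/2 ≈ -2.3861e+7)
sqrt(X + 13663) = sqrt(-47722845/2 + 13663) = sqrt(-47695519/2) = I*sqrt(95391038)/2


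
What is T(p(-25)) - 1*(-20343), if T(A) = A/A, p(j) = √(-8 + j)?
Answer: 20344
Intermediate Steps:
T(A) = 1
T(p(-25)) - 1*(-20343) = 1 - 1*(-20343) = 1 + 20343 = 20344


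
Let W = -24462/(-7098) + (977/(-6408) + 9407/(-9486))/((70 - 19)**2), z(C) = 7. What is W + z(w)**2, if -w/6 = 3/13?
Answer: 544966262570011/10391020822728 ≈ 52.446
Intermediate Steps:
w = -18/13 ≈ -1.3846
W = 35806242256339/10391020822728 (W = -24462*(-1/7098) + (977*(-1/6408) + 9407*(-1/9486))/(51**2) = 4077/1183 + (-977/6408 - 9407/9486)/2601 = 4077/1183 - 3863771/3377016*1/2601 = 4077/1183 - 3863771/8783618616 = 35806242256339/10391020822728 ≈ 3.4459)
W + z(w)**2 = 35806242256339/10391020822728 + 7**2 = 35806242256339/10391020822728 + 49 = 544966262570011/10391020822728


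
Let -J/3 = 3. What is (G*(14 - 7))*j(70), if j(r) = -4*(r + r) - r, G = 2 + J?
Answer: 30870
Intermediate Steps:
J = -9 (J = -3*3 = -9)
G = -7 (G = 2 - 9 = -7)
j(r) = -9*r (j(r) = -8*r - r = -9*r)
(G*(14 - 7))*j(70) = (-7*(14 - 7))*(-9*70) = -7*7*(-630) = -49*(-630) = 30870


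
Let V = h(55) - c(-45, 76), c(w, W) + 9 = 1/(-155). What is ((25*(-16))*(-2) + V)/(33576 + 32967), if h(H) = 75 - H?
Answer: 42832/3438055 ≈ 0.012458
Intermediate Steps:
c(w, W) = -1396/155 (c(w, W) = -9 + 1/(-155) = -9 - 1/155 = -1396/155)
V = 4496/155 (V = (75 - 1*55) - 1*(-1396/155) = (75 - 55) + 1396/155 = 20 + 1396/155 = 4496/155 ≈ 29.006)
((25*(-16))*(-2) + V)/(33576 + 32967) = ((25*(-16))*(-2) + 4496/155)/(33576 + 32967) = (-400*(-2) + 4496/155)/66543 = (800 + 4496/155)*(1/66543) = (128496/155)*(1/66543) = 42832/3438055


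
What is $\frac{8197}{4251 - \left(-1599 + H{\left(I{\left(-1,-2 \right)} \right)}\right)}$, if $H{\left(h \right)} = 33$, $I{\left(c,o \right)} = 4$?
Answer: $\frac{1171}{831} \approx 1.4091$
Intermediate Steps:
$\frac{8197}{4251 - \left(-1599 + H{\left(I{\left(-1,-2 \right)} \right)}\right)} = \frac{8197}{4251 - \left(-1599 + 33\right)} = \frac{8197}{4251 - -1566} = \frac{8197}{4251 + 1566} = \frac{8197}{5817} = 8197 \cdot \frac{1}{5817} = \frac{1171}{831}$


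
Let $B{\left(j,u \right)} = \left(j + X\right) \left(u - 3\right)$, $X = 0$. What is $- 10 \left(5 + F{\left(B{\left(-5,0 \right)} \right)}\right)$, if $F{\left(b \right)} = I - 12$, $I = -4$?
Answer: $110$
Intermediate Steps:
$B{\left(j,u \right)} = j \left(-3 + u\right)$ ($B{\left(j,u \right)} = \left(j + 0\right) \left(u - 3\right) = j \left(-3 + u\right)$)
$F{\left(b \right)} = -16$ ($F{\left(b \right)} = -4 - 12 = -16$)
$- 10 \left(5 + F{\left(B{\left(-5,0 \right)} \right)}\right) = - 10 \left(5 - 16\right) = \left(-10\right) \left(-11\right) = 110$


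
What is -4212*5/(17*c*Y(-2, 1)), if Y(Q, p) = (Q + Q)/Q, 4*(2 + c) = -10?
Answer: 2340/17 ≈ 137.65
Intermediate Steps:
c = -9/2 (c = -2 + (¼)*(-10) = -2 - 5/2 = -9/2 ≈ -4.5000)
Y(Q, p) = 2 (Y(Q, p) = (2*Q)/Q = 2)
-4212*5/(17*c*Y(-2, 1)) = -4212/((2*(-17))*(-9/2/(-5))) = -4212/((-(-153)*(-1)/5)) = -4212/((-34*9/10)) = -4212/(-153/5) = -4212*(-5/153) = 2340/17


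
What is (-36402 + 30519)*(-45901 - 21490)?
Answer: 396461253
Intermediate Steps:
(-36402 + 30519)*(-45901 - 21490) = -5883*(-67391) = 396461253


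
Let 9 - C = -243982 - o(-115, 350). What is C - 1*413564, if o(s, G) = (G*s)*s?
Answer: 4459177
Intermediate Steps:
o(s, G) = G*s²
C = 4872741 (C = 9 - (-243982 - 350*(-115)²) = 9 - (-243982 - 350*13225) = 9 - (-243982 - 1*4628750) = 9 - (-243982 - 4628750) = 9 - 1*(-4872732) = 9 + 4872732 = 4872741)
C - 1*413564 = 4872741 - 1*413564 = 4872741 - 413564 = 4459177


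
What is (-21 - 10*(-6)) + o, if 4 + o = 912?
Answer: 947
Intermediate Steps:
o = 908 (o = -4 + 912 = 908)
(-21 - 10*(-6)) + o = (-21 - 10*(-6)) + 908 = (-21 + 60) + 908 = 39 + 908 = 947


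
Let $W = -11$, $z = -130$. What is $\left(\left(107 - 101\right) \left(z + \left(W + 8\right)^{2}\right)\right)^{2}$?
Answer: $527076$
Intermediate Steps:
$\left(\left(107 - 101\right) \left(z + \left(W + 8\right)^{2}\right)\right)^{2} = \left(\left(107 - 101\right) \left(-130 + \left(-11 + 8\right)^{2}\right)\right)^{2} = \left(6 \left(-130 + \left(-3\right)^{2}\right)\right)^{2} = \left(6 \left(-130 + 9\right)\right)^{2} = \left(6 \left(-121\right)\right)^{2} = \left(-726\right)^{2} = 527076$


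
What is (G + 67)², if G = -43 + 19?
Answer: 1849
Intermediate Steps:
G = -24
(G + 67)² = (-24 + 67)² = 43² = 1849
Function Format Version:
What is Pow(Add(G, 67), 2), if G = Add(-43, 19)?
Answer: 1849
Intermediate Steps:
G = -24
Pow(Add(G, 67), 2) = Pow(Add(-24, 67), 2) = Pow(43, 2) = 1849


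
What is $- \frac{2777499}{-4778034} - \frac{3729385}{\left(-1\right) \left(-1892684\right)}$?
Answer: $- \frac{2093700068629}{1507218083876} \approx -1.3891$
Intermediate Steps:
$- \frac{2777499}{-4778034} - \frac{3729385}{\left(-1\right) \left(-1892684\right)} = \left(-2777499\right) \left(- \frac{1}{4778034}\right) - \frac{3729385}{1892684} = \frac{925833}{1592678} - \frac{3729385}{1892684} = - \frac{2093700068629}{1507218083876}$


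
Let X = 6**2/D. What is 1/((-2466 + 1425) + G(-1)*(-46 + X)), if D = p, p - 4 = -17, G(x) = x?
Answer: -13/12899 ≈ -0.0010078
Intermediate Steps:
p = -13 (p = 4 - 17 = -13)
D = -13
X = -36/13 (X = 6**2/(-13) = 36*(-1/13) = -36/13 ≈ -2.7692)
1/((-2466 + 1425) + G(-1)*(-46 + X)) = 1/((-2466 + 1425) - (-46 - 36/13)) = 1/(-1041 - 1*(-634/13)) = 1/(-1041 + 634/13) = 1/(-12899/13) = -13/12899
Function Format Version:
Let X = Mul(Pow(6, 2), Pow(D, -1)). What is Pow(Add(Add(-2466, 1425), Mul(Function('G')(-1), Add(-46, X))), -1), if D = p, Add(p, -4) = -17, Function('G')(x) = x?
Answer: Rational(-13, 12899) ≈ -0.0010078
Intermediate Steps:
p = -13 (p = Add(4, -17) = -13)
D = -13
X = Rational(-36, 13) (X = Mul(Pow(6, 2), Pow(-13, -1)) = Mul(36, Rational(-1, 13)) = Rational(-36, 13) ≈ -2.7692)
Pow(Add(Add(-2466, 1425), Mul(Function('G')(-1), Add(-46, X))), -1) = Pow(Add(Add(-2466, 1425), Mul(-1, Add(-46, Rational(-36, 13)))), -1) = Pow(Add(-1041, Mul(-1, Rational(-634, 13))), -1) = Pow(Add(-1041, Rational(634, 13)), -1) = Pow(Rational(-12899, 13), -1) = Rational(-13, 12899)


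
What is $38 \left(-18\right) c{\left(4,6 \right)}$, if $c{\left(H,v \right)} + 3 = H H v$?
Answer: $-63612$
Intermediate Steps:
$c{\left(H,v \right)} = -3 + v H^{2}$ ($c{\left(H,v \right)} = -3 + H H v = -3 + H^{2} v = -3 + v H^{2}$)
$38 \left(-18\right) c{\left(4,6 \right)} = 38 \left(-18\right) \left(-3 + 6 \cdot 4^{2}\right) = - 684 \left(-3 + 6 \cdot 16\right) = - 684 \left(-3 + 96\right) = \left(-684\right) 93 = -63612$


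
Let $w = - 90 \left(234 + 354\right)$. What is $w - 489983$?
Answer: $-542903$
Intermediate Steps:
$w = -52920$ ($w = \left(-90\right) 588 = -52920$)
$w - 489983 = -52920 - 489983 = -542903$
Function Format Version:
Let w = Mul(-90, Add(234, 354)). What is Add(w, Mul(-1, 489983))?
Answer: -542903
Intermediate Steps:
w = -52920 (w = Mul(-90, 588) = -52920)
Add(w, Mul(-1, 489983)) = Add(-52920, Mul(-1, 489983)) = Add(-52920, -489983) = -542903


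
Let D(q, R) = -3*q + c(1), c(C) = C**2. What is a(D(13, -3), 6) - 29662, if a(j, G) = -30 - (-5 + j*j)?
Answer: -31131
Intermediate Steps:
D(q, R) = 1 - 3*q (D(q, R) = -3*q + 1**2 = -3*q + 1 = 1 - 3*q)
a(j, G) = -25 - j**2 (a(j, G) = -30 - (-5 + j**2) = -30 + (5 - j**2) = -25 - j**2)
a(D(13, -3), 6) - 29662 = (-25 - (1 - 3*13)**2) - 29662 = (-25 - (1 - 39)**2) - 29662 = (-25 - 1*(-38)**2) - 29662 = (-25 - 1*1444) - 29662 = (-25 - 1444) - 29662 = -1469 - 29662 = -31131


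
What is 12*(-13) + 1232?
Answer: 1076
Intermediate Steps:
12*(-13) + 1232 = -156 + 1232 = 1076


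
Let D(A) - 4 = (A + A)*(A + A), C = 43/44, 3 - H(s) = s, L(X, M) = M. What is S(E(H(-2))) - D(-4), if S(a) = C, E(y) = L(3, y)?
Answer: -2949/44 ≈ -67.023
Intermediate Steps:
H(s) = 3 - s
C = 43/44 (C = 43*(1/44) = 43/44 ≈ 0.97727)
E(y) = y
S(a) = 43/44
D(A) = 4 + 4*A**2 (D(A) = 4 + (A + A)*(A + A) = 4 + (2*A)*(2*A) = 4 + 4*A**2)
S(E(H(-2))) - D(-4) = 43/44 - (4 + 4*(-4)**2) = 43/44 - (4 + 4*16) = 43/44 - (4 + 64) = 43/44 - 1*68 = 43/44 - 68 = -2949/44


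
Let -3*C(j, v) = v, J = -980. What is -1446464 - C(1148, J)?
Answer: -4340372/3 ≈ -1.4468e+6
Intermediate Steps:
C(j, v) = -v/3
-1446464 - C(1148, J) = -1446464 - (-1)*(-980)/3 = -1446464 - 1*980/3 = -1446464 - 980/3 = -4340372/3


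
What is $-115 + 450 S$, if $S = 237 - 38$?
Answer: $89435$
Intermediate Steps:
$S = 199$
$-115 + 450 S = -115 + 450 \cdot 199 = -115 + 89550 = 89435$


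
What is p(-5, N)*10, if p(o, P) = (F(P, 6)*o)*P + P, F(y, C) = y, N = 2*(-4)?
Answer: -3280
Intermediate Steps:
N = -8
p(o, P) = P + o*P**2 (p(o, P) = (P*o)*P + P = o*P**2 + P = P + o*P**2)
p(-5, N)*10 = -8*(1 - 8*(-5))*10 = -8*(1 + 40)*10 = -8*41*10 = -328*10 = -3280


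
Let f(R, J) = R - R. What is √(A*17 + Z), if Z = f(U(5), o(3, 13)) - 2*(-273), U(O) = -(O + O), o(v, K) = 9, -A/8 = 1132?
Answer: I*√153406 ≈ 391.67*I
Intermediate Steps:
A = -9056 (A = -8*1132 = -9056)
U(O) = -2*O
f(R, J) = 0
Z = 546 (Z = 0 - 2*(-273) = 0 + 546 = 546)
√(A*17 + Z) = √(-9056*17 + 546) = √(-153952 + 546) = √(-153406) = I*√153406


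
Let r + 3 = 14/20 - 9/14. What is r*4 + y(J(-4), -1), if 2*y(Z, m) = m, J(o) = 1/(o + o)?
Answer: -859/70 ≈ -12.271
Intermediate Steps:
J(o) = 1/(2*o)
y(Z, m) = m/2
r = -103/35 (r = -3 + (14/20 - 9/14) = -3 + (14*(1/20) - 9*1/14) = -3 + (7/10 - 9/14) = -3 + 2/35 = -103/35 ≈ -2.9429)
r*4 + y(J(-4), -1) = -103/35*4 + (1/2)*(-1) = -412/35 - 1/2 = -859/70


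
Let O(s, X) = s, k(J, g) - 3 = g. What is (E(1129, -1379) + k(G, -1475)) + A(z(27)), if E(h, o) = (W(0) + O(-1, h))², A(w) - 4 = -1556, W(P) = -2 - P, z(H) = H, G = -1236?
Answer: -3015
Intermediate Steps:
k(J, g) = 3 + g
A(w) = -1552 (A(w) = 4 - 1556 = -1552)
E(h, o) = 9 (E(h, o) = ((-2 - 1*0) - 1)² = ((-2 + 0) - 1)² = (-2 - 1)² = (-3)² = 9)
(E(1129, -1379) + k(G, -1475)) + A(z(27)) = (9 + (3 - 1475)) - 1552 = (9 - 1472) - 1552 = -1463 - 1552 = -3015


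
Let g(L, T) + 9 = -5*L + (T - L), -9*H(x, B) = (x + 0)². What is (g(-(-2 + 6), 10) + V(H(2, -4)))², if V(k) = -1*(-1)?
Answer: 676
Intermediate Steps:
H(x, B) = -x²/9 (H(x, B) = -(x + 0)²/9 = -x²/9)
g(L, T) = -9 + T - 6*L (g(L, T) = -9 + (-5*L + (T - L)) = -9 + (T - 6*L) = -9 + T - 6*L)
V(k) = 1
(g(-(-2 + 6), 10) + V(H(2, -4)))² = ((-9 + 10 - (-6)*(-2 + 6)) + 1)² = ((-9 + 10 - (-6)*4) + 1)² = ((-9 + 10 - 6*(-4)) + 1)² = ((-9 + 10 + 24) + 1)² = (25 + 1)² = 26² = 676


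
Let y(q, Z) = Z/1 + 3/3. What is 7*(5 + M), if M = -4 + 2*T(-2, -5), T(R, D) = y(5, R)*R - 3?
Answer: -7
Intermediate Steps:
y(q, Z) = 1 + Z (y(q, Z) = Z*1 + 3*(⅓) = Z + 1 = 1 + Z)
T(R, D) = -3 + R*(1 + R) (T(R, D) = (1 + R)*R - 3 = R*(1 + R) - 3 = -3 + R*(1 + R))
M = -6 (M = -4 + 2*(-3 - 2*(1 - 2)) = -4 + 2*(-3 - 2*(-1)) = -4 + 2*(-3 + 2) = -4 + 2*(-1) = -4 - 2 = -6)
7*(5 + M) = 7*(5 - 6) = 7*(-1) = -7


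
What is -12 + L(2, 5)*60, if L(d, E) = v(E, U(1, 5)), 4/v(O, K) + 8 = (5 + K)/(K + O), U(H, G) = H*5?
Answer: -324/7 ≈ -46.286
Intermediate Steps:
U(H, G) = 5*H
v(O, K) = 4/(-8 + (5 + K)/(K + O))
L(d, E) = 4*(-5 - E)/(30 + 8*E) (L(d, E) = 4*(-5 - E)/(-5 + 7*(5*1) + 8*E) = 4*(-1*5 - E)/(-5 + 7*5 + 8*E) = 4*(-5 - E)/(-5 + 35 + 8*E) = 4*(-5 - E)/(30 + 8*E))
-12 + L(2, 5)*60 = -12 + (2*(-5 - 1*5)/(15 + 4*5))*60 = -12 + (2*(-5 - 5)/(15 + 20))*60 = -12 + (2*(-10)/35)*60 = -12 + (2*(1/35)*(-10))*60 = -12 - 4/7*60 = -12 - 240/7 = -324/7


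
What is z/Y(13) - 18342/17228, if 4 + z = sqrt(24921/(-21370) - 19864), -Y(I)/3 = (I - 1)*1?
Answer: -73925/77526 - I*sqrt(9071962503370)/769320 ≈ -0.95355 - 3.9151*I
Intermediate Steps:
Y(I) = 3 - 3*I (Y(I) = -3*(I - 1) = -3*(-1 + I) = 3 - 3*I)
z = -4 + I*sqrt(9071962503370)/21370 (z = -4 + sqrt(24921/(-21370) - 19864) = -4 + sqrt(24921*(-1/21370) - 19864) = -4 + sqrt(-24921/21370 - 19864) = -4 + sqrt(-424518601/21370) = -4 + I*sqrt(9071962503370)/21370 ≈ -4.0 + 140.94*I)
z/Y(13) - 18342/17228 = (-4 + I*sqrt(9071962503370)/21370)/(3 - 3*13) - 18342/17228 = (-4 + I*sqrt(9071962503370)/21370)/(3 - 39) - 18342*1/17228 = (-4 + I*sqrt(9071962503370)/21370)/(-36) - 9171/8614 = (-4 + I*sqrt(9071962503370)/21370)*(-1/36) - 9171/8614 = (1/9 - I*sqrt(9071962503370)/769320) - 9171/8614 = -73925/77526 - I*sqrt(9071962503370)/769320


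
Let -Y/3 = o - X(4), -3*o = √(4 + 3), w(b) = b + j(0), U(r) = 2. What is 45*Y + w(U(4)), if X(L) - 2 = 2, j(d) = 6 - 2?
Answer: 546 + 45*√7 ≈ 665.06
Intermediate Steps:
j(d) = 4
X(L) = 4 (X(L) = 2 + 2 = 4)
w(b) = 4 + b (w(b) = b + 4 = 4 + b)
o = -√7/3 (o = -√(4 + 3)/3 = -√7/3 ≈ -0.88192)
Y = 12 + √7 (Y = -3*(-√7/3 - 1*4) = -3*(-√7/3 - 4) = -3*(-4 - √7/3) = 12 + √7 ≈ 14.646)
45*Y + w(U(4)) = 45*(12 + √7) + (4 + 2) = (540 + 45*√7) + 6 = 546 + 45*√7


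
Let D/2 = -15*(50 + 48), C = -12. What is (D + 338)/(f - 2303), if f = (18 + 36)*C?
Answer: 2602/2951 ≈ 0.88173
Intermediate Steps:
D = -2940 (D = 2*(-15*(50 + 48)) = 2*(-15*98) = 2*(-1470) = -2940)
f = -648 (f = (18 + 36)*(-12) = 54*(-12) = -648)
(D + 338)/(f - 2303) = (-2940 + 338)/(-648 - 2303) = -2602/(-2951) = -2602*(-1/2951) = 2602/2951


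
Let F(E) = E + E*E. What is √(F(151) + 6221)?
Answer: √29173 ≈ 170.80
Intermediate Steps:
F(E) = E + E²
√(F(151) + 6221) = √(151*(1 + 151) + 6221) = √(151*152 + 6221) = √(22952 + 6221) = √29173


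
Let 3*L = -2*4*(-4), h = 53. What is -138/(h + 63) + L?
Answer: 1649/174 ≈ 9.4770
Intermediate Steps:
L = 32/3 (L = (-2*4*(-4))/3 = (-8*(-4))/3 = (⅓)*32 = 32/3 ≈ 10.667)
-138/(h + 63) + L = -138/(53 + 63) + 32/3 = -138/116 + 32/3 = -138*1/116 + 32/3 = -69/58 + 32/3 = 1649/174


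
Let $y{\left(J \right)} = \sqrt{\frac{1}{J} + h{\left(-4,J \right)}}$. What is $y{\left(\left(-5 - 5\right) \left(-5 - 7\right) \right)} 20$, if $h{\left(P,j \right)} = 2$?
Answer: $\frac{\sqrt{7230}}{3} \approx 28.343$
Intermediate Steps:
$y{\left(J \right)} = \sqrt{2 + \frac{1}{J}}$ ($y{\left(J \right)} = \sqrt{\frac{1}{J} + 2} = \sqrt{2 + \frac{1}{J}}$)
$y{\left(\left(-5 - 5\right) \left(-5 - 7\right) \right)} 20 = \sqrt{2 + \frac{1}{\left(-5 - 5\right) \left(-5 - 7\right)}} 20 = \sqrt{2 + \frac{1}{\left(-10\right) \left(-12\right)}} 20 = \sqrt{2 + \frac{1}{120}} \cdot 20 = \sqrt{\frac{241}{120}} \cdot 20 = \frac{\sqrt{7230}}{60} \cdot 20 = \frac{\sqrt{7230}}{3}$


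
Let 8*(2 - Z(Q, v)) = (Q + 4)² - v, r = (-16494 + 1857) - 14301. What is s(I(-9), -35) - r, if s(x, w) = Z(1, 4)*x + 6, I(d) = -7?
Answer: 231587/8 ≈ 28948.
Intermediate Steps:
r = -28938 (r = -14637 - 14301 = -28938)
Z(Q, v) = 2 - (4 + Q)²/8 + v/8 (Z(Q, v) = 2 - ((Q + 4)² - v)/8 = 2 - ((4 + Q)² - v)/8 = 2 + (-(4 + Q)²/8 + v/8) = 2 - (4 + Q)²/8 + v/8)
s(x, w) = 6 - 5*x/8 (s(x, w) = (-1*1 - ⅛*1² + (⅛)*4)*x + 6 = (-1 - ⅛*1 + ½)*x + 6 = (-1 - ⅛ + ½)*x + 6 = -5*x/8 + 6 = 6 - 5*x/8)
s(I(-9), -35) - r = (6 - 5/8*(-7)) - 1*(-28938) = (6 + 35/8) + 28938 = 83/8 + 28938 = 231587/8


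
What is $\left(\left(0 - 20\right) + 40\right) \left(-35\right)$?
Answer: $-700$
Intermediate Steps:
$\left(\left(0 - 20\right) + 40\right) \left(-35\right) = \left(-20 + 40\right) \left(-35\right) = 20 \left(-35\right) = -700$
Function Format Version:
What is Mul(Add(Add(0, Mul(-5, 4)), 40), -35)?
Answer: -700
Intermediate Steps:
Mul(Add(Add(0, Mul(-5, 4)), 40), -35) = Mul(Add(Add(0, -20), 40), -35) = Mul(Add(-20, 40), -35) = Mul(20, -35) = -700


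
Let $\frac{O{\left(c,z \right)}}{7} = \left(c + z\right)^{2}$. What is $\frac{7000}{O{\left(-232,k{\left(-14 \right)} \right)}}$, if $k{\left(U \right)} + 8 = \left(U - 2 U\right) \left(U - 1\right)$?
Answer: $\frac{2}{405} \approx 0.0049383$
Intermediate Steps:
$k{\left(U \right)} = -8 - U \left(-1 + U\right)$ ($k{\left(U \right)} = -8 + \left(U - 2 U\right) \left(U - 1\right) = -8 + - U \left(-1 + U\right) = -8 - U \left(-1 + U\right)$)
$O{\left(c,z \right)} = 7 \left(c + z\right)^{2}$
$\frac{7000}{O{\left(-232,k{\left(-14 \right)} \right)}} = \frac{7000}{7 \left(-232 - 218\right)^{2}} = \frac{7000}{7 \left(-450\right)^{2}} = \frac{7000}{7 \cdot 202500} = \frac{7000}{1417500} = 7000 \cdot \frac{1}{1417500} = \frac{2}{405}$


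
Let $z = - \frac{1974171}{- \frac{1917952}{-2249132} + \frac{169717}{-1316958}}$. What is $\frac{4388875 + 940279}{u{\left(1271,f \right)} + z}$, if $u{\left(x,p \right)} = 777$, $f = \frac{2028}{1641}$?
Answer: $- \frac{2856621450309430322}{1461463235366618733} \approx -1.9546$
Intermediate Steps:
$f = \frac{676}{547}$ ($f = 2028 \cdot \frac{1}{1641} = \frac{676}{547} \approx 1.2358$)
$z = - \frac{1461879735784300494}{536036573593}$ ($z = - \frac{1974171}{\left(-1917952\right) \left(- \frac{1}{2249132}\right) + 169717 \left(- \frac{1}{1316958}\right)} = - \frac{1974171}{\frac{479488}{562283} - \frac{169717}{1316958}} = - \frac{1974171}{\frac{536036573593}{740503095114}} = \left(-1974171\right) \frac{740503095114}{536036573593} = - \frac{1461879735784300494}{536036573593} \approx -2.7272 \cdot 10^{6}$)
$\frac{4388875 + 940279}{u{\left(1271,f \right)} + z} = \frac{4388875 + 940279}{777 - \frac{1461879735784300494}{536036573593}} = \frac{5329154}{- \frac{1461463235366618733}{536036573593}} = 5329154 \left(- \frac{536036573593}{1461463235366618733}\right) = - \frac{2856621450309430322}{1461463235366618733}$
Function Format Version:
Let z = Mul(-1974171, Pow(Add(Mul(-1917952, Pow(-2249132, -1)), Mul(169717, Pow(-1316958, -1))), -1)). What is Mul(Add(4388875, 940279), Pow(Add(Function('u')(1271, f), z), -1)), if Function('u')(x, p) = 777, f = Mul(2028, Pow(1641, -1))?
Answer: Rational(-2856621450309430322, 1461463235366618733) ≈ -1.9546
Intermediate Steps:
f = Rational(676, 547) (f = Mul(2028, Rational(1, 1641)) = Rational(676, 547) ≈ 1.2358)
z = Rational(-1461879735784300494, 536036573593) (z = Mul(-1974171, Pow(Add(Mul(-1917952, Rational(-1, 2249132)), Mul(169717, Rational(-1, 1316958))), -1)) = Mul(-1974171, Pow(Add(Rational(479488, 562283), Rational(-169717, 1316958)), -1)) = Mul(-1974171, Pow(Rational(536036573593, 740503095114), -1)) = Mul(-1974171, Rational(740503095114, 536036573593)) = Rational(-1461879735784300494, 536036573593) ≈ -2.7272e+6)
Mul(Add(4388875, 940279), Pow(Add(Function('u')(1271, f), z), -1)) = Mul(Add(4388875, 940279), Pow(Add(777, Rational(-1461879735784300494, 536036573593)), -1)) = Mul(5329154, Pow(Rational(-1461463235366618733, 536036573593), -1)) = Mul(5329154, Rational(-536036573593, 1461463235366618733)) = Rational(-2856621450309430322, 1461463235366618733)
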